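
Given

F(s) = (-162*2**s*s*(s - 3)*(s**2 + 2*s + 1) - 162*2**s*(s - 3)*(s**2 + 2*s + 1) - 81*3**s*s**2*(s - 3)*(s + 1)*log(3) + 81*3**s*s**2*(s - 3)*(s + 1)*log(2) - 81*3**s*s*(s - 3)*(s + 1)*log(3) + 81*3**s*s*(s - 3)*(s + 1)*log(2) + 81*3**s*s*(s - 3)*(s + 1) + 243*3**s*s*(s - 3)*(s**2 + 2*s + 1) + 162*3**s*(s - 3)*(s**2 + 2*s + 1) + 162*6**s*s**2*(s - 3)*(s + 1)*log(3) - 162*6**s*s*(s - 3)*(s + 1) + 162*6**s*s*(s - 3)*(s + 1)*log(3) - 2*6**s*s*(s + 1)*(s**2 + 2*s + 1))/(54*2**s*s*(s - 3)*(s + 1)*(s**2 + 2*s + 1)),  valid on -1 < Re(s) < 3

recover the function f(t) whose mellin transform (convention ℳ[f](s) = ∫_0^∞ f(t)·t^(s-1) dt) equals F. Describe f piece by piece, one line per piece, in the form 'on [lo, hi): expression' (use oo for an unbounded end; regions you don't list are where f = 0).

on [0, 1): t
on [1, 3/2): t + 3
on [3/2, 3): t*log(t)
on [3, oo): t**(-3)

split f at 1, 3/2, 3: ℳ[f](s) collects 4 kernel integrals
on [0, 1) integrate f = t against the kernel
between 1 and 3/2 the integrand is (t + 3)·t^(s-1)
∫ over [3/2, 3) of t*log(t)·t^(s-1) joins the sum
piece [3, ∞): integrate t**(-3) against the kernel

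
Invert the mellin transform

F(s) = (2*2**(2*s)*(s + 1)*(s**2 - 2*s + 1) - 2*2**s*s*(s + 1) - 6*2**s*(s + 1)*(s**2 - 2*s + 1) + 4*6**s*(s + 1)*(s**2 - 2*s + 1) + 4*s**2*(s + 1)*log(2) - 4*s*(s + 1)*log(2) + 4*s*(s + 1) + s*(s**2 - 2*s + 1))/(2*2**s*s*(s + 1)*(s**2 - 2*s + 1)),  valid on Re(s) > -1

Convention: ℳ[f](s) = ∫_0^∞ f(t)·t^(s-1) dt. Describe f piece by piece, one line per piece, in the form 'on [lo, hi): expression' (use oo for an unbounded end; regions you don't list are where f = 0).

on [0, 1/2): t
on [1/2, 1): log(t)/t
on [1, 2): 3
on [2, 3): 2

the 4 pieces separated at 1/2, 1, 2 each add one integral
on [0, 1/2): add ∫ t·t^(s-1) dt
∫ log(t)/t·t^(s-1) over [1/2, 1)
on [1, 2) integrate f = 3 against the kernel
over [2, 3), the kernel integral of 2 enters the sum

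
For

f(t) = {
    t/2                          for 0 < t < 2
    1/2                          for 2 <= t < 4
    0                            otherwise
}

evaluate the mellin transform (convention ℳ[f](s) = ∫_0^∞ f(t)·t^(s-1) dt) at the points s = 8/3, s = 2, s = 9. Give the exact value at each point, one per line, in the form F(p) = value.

the common scale on t comes off first: t on [0, 1); 1/2 on [1, 2)
summing 2 kernel integrals split by 2 yields ℳ[f](s)
[0, 2) adds the kernel integral of t/2
∫ over [2, 4) of 1/2·t^(s-1) joins the sum

F(8/3) = 2**(1/3)*(15*2**(1/3)/44 + 6)
F(2) = 13/3
F(9) = 656384/45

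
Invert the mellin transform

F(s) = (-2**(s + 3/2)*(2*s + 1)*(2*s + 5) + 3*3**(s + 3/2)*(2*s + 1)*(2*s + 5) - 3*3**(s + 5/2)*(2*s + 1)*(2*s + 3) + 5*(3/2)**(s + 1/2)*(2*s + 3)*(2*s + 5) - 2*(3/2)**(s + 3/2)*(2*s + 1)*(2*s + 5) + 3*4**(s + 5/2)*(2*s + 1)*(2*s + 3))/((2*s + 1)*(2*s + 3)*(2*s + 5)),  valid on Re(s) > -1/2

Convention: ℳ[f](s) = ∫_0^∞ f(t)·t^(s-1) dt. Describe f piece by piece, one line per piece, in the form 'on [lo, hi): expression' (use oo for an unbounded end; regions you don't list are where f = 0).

slice at 3/2, 2, 3, transform all 4 pieces, and sum them
piece [0, 3/2): integrate 5*sqrt(t)/2 against the kernel
∫ t**(3/2)·t^(s-1) over [3/2, 2)
∫ over [2, 3) of 3*t**(3/2)/2·t^(s-1) joins the sum
piece [3, 4): integrate 3*t**(5/2)/2 against the kernel

on [0, 3/2): 5*sqrt(t)/2
on [3/2, 2): t**(3/2)
on [2, 3): 3*t**(3/2)/2
on [3, 4): 3*t**(5/2)/2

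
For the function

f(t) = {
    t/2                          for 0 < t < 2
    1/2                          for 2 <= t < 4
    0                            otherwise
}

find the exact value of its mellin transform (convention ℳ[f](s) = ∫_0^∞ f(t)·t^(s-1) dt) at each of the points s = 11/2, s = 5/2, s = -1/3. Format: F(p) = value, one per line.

peel off the common scale on t: t on [0, 1); 1/2 on [1, 2)
integrate the 2 segments split at 2, then add the results
over [0, 2), the kernel integral of t/2 enters the sum
segment [2, 4) carries 1/2; integrate it

F(11/2) = 288*sqrt(2)/143 + 2048/11
F(5/2) = 12*sqrt(2)/35 + 32/5
F(-1/3) = 3*2**(2/3)*(4 - 2**(2/3))/8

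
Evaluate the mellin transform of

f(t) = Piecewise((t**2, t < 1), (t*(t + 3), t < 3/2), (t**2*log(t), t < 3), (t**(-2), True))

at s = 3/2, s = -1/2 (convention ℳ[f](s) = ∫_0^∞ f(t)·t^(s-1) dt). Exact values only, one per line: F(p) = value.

F(3/2) = -226*sqrt(3)/147 - 27*sqrt(6)*log(3)/56 - 6/5 + 27*sqrt(6)*log(2)/56 + 3861*sqrt(6)/1960 + 54*sqrt(3)*log(3)/7
F(-1/2) = -6 - 178*sqrt(3)/135 + log(2**(sqrt(6)/2)*3**(-sqrt(6)/2 + 2*sqrt(3))) + 23*sqrt(6)/6

reversing the shared t-power: t on [0, 1); t + 3 on [1, 3/2); t*log(t) on [3/2, 3); …
breakpoints 1, 3/2, 3: one integral from each of the 4 segments
segment 0 to 1 holds t**2; add its integral
∫ t*(t + 3)·t^(s-1) over [1, 3/2)
between 3/2 and 3 the integrand is t**2*log(t)·t^(s-1)
piece [3, ∞): integrate t**(-2) against the kernel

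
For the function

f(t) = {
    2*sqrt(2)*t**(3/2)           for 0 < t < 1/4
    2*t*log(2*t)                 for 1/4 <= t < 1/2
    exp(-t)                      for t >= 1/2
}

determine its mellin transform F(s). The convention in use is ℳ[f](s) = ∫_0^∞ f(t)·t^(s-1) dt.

remove the common scale on t first: t**(3/2) on [0, 1/2); t*log(t) on [1/2, 1); exp(-t/2) on [1, ∞)
decompose at 1/4, 1/2; ℳ[f](s) sums the 3 pieces' integrals
segment [0, 1/4) carries 2*sqrt(2)*t**(3/2); integrate it
on [1/4, 1/2): add ∫ 2*t*log(2*t)·t^(s-1) dt
the [1/2, ∞) slice contributes ∫ exp(-t)·t^(s-1) dt

(2*2**(2*s)*(2*s + 3)*(s**2 + 2*s + 1)*uppergamma(s, 1/2) - 2*2**s*(2*s + 3) + s*(2*s + 3)*log(2) + 2*s + (2*s + 3)*log(2) + sqrt(2)*(s**2 + 2*s + 1) + 3)/(2*2**(2*s)*(2*s + 3)*(s**2 + 2*s + 1))
  Re(s) > -3/2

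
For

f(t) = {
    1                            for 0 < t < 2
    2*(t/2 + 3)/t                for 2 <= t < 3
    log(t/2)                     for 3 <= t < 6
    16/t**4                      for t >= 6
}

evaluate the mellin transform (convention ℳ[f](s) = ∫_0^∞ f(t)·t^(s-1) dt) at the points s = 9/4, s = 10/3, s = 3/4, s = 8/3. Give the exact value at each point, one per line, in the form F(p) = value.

F(9/4) = -48*2**(1/4)/5 - 48*6**(1/4)/7 + log(2**(4*3**(1/4))*3**(-4*3**(1/4) + 16*6**(1/4))) + 908*3**(1/4)/45
F(10/3) = -386*6**(1/3)/25 - 72*2**(1/3)/7 - 81*3**(1/3)*log(3)/10 + 81*3**(1/3)*log(2)/10 + 23571*3**(1/3)/700 + 324*6**(1/3)*log(3)/5
F(3/4) = -44*3**(3/4)/9 - 1868*6**(3/4)/1053 + log(2**(4*3**(3/4)/3)*3**(-4*3**(3/4)/3 + 4*6**(3/4)/3)) + 12*2**(3/4)
F(8/3) = -227*6**(2/3)/48 - 36*2**(2/3)/5 - 27*3**(2/3)*log(3)/8 + 27*3**(2/3)*log(2)/8 + 4941*3**(2/3)/320 + 27*6**(2/3)*log(3)/2

the common scale on t comes off first: 1 on [0, 1); (t + 3)/t on [1, 3/2); log(t) on [3/2, 3); …
the shared t-power comes off first: t on [0, 1); t + 3 on [1, 3/2); t*log(t) on [3/2, 3); …
slice at 2, 3, 6, transform all 4 pieces, and sum them
on [0, 2) integrate f = 1 against the kernel
for t in [2, 3): the term is ∫ 2*(t/2 + 3)/t·t^(s-1)
on [3, 6) integrate f = log(t/2) against the kernel
segment 6 to ∞ holds 16/t**4; add its integral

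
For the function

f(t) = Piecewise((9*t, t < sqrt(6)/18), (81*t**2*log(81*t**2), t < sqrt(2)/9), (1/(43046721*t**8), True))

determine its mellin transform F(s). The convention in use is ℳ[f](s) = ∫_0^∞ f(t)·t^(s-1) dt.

(sqrt(2)/18)**s*(32*2**s*s*(s - 8)*(s + 1)*log(2) - 64*2**s*(s - 8)*(s + 1) + 64*2**s*(s - 8)*(s + 1)*log(2) - 2**s*(s + 1)*(s**2 + 4*s + 4) + 3**(s/2)*s*(s - 8)*(s + 1)*(-24*log(3) + 24*log(2)) + 3**(s/2)*(s - 8)*(s + 1)*(-48*log(3) + 48*log(2)) + 48*3**(s/2)*(s - 8)*(s + 1) + 8*3**(s/2)*sqrt(6)*(s - 8)*(s**2 + 4*s + 4))/(16*(s - 8)*(s + 1)*(s**2 + 4*s + 4))
  -1 < Re(s) < 8

strip the common scale on t: 3*t on [0, sqrt(6)/6); 9*t**2*log(9*t**2) on [sqrt(6)/6, sqrt(2)/3); 1/(6561*t**8) on [sqrt(2)/3, ∞)
undo the common scale on t: t on [0, sqrt(6)/2); t**2*log(t**2) on [sqrt(6)/2, sqrt(2)); t**(-8) on [sqrt(2), ∞)
the power substitution comes off first: sqrt(t) on [0, 3/2); t*log(t) on [3/2, 2); t**(-4) on [2, ∞)
integrate the 3 segments split at sqrt(6)/18, sqrt(2)/9, then add the results
on [0, sqrt(6)/18) integrate f = 9*t against the kernel
on [sqrt(6)/18, sqrt(2)/9): add ∫ 81*t**2*log(81*t**2)·t^(s-1) dt
segment [sqrt(2)/9, ∞) carries 1/(43046721*t**8); integrate it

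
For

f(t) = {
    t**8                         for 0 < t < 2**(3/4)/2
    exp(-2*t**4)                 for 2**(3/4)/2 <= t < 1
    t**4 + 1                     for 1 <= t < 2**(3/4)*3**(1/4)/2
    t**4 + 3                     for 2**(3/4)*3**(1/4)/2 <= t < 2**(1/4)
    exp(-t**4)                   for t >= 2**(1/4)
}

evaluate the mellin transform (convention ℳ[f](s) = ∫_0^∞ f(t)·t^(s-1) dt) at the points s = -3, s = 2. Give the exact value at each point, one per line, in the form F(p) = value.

F(-3) = 2**(3/4)*(-120*2**(1/4) - 90*uppergamma(-3/4, 2) + 45*2**(1/4)*uppergamma(-3/4, 2) + 90*uppergamma(-3/4, 1) + 18 + 80*3**(1/4) + 90*sqrt(2))/360
F(2) = sqrt(2)*(-120*sqrt(3) - 80*sqrt(2) - 30*sqrt(pi)*erfc(sqrt(2)) + 30*sqrt(2)*sqrt(pi)*erfc(sqrt(2)) + 30*sqrt(pi)*erfc(1) + 443)/240

strip the power substitution: t**4 on [0, sqrt(2)/2); exp(-2*t**2) on [sqrt(2)/2, 1); t**2 + 1 on [1, sqrt(6)/2); …
the power substitution comes off first: t**2 on [0, 1/2); exp(-2*t) on [1/2, 1); t + 1 on [1, 3/2); …
integrate the 5 segments split at 2**(3/4)/2, 1, 2**(3/4)*3**(1/4)/2, 2**(1/4), then add the results
∫ over [0, 2**(3/4)/2) of t**8·t^(s-1) joins the sum
segment 2**(3/4)/2 to 1 holds exp(-2*t**4); add its integral
[1, 2**(3/4)*3**(1/4)/2) adds the kernel integral of (t**4 + 1)
∫ over [2**(3/4)*3**(1/4)/2, 2**(1/4)) of (t**4 + 3)·t^(s-1) joins the sum
segment [2**(1/4), ∞) carries exp(-t**4); integrate it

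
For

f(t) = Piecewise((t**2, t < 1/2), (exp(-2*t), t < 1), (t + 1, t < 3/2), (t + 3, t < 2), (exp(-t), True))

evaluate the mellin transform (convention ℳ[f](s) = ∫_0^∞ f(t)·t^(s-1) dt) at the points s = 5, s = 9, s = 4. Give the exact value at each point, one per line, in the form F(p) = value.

summing 5 kernel integrals split by 1/2, 1, 3/2, 2 yields ℳ[f](s)
piece [0, 1/2): integrate t**2 against the kernel
[1/2, 1) adds the kernel integral of exp(-2*t)
segment [1, 3/2) carries (t + 1); integrate it
on [3/2, 2): add ∫ (t + 3)·t^(s-1) dt
segment [2, ∞) carries exp(-t); integrate it

F(5) = (9100*E + 729120 + 118557*exp(2))*exp(-2)/4480
F(9) = (217009980*E + 267949573*exp(2) + 301364743680)*exp(-2)/1013760
F(4) = exp(-1) + 285*exp(-2)/8 + 29609/1920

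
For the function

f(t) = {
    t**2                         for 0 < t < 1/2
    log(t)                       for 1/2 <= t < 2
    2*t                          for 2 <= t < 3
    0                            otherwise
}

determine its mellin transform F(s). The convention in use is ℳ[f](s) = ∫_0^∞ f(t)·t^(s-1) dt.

(-16*2**(2*s)*s**2*(s + 2) + 4*2**(2*s)*s*(s + 1)*(s + 2)*log(2) - 4*2**(2*s)*(s + 1)*(s + 2) + 24*6**s*s**2*(s + 2) + s**2*(s + 1) + 4*s*(s + 1)*(s + 2)*log(2) + 4*(s + 1)*(s + 2))/(4*2**s*s**2*(s + 1)*(s + 2))
  Re(s) > -2

breakpoints 1/2, 2: one integral from each of the 3 segments
the [0, 1/2) slice contributes ∫ t**2·t^(s-1) dt
segment 1/2 to 2 holds log(t); add its integral
the [2, 3) slice contributes ∫ 2*t·t^(s-1) dt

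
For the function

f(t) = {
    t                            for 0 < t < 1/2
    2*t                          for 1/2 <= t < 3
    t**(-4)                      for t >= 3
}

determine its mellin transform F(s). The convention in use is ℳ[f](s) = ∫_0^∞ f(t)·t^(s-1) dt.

(970*6**s*s - 3890*6**s - 81*s + 324)/(162*2**s*(s**2 - 3*s - 4))
  -1 < Re(s) < 4

summing 3 kernel integrals split by 1/2, 3 yields ℳ[f](s)
segment [0, 1/2) carries t; integrate it
between 1/2 and 3 the integrand is 2*t·t^(s-1)
segment 3 to ∞ holds t**(-4); add its integral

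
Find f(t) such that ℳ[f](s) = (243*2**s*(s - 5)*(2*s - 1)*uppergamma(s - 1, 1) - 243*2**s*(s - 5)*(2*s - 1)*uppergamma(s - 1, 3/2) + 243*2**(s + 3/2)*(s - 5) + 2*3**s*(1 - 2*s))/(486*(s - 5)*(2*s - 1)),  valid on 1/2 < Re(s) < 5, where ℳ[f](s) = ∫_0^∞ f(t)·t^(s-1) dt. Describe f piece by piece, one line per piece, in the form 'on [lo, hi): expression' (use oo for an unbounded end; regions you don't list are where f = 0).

back out the shared t-power: sqrt(t) on [0, 2); exp(-t/2) on [2, 3); t**(-4) on [3, ∞)
the 3 pieces separated at 2, 3 each add one integral
on [0, 2): add ∫ 1/sqrt(t)·t^(s-1) dt
piece [2, 3): integrate exp(-t/2)/t against the kernel
[3, ∞) adds the kernel integral of t**(-5)

on [0, 2): 1/sqrt(t)
on [2, 3): exp(-t/2)/t
on [3, oo): t**(-5)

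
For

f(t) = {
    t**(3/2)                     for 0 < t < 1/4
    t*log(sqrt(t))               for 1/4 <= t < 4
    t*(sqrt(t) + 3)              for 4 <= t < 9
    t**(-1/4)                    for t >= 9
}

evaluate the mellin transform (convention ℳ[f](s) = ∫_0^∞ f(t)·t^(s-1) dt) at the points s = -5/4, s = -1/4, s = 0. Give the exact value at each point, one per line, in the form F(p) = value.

F(-5/4) = sqrt(2)*(-486*log(2) + sqrt(2) + 648)/81
F(-1/4) = sqrt(2)*(-1139 + 30*sqrt(2) + 270*log(2) + 864*sqrt(6))/90
F(0) = 4*sqrt(3)/3 + 17*log(2)/4 + 207/8

undo the shared t-power: sqrt(t) on [0, 1/4); log(sqrt(t)) on [1/4, 4); sqrt(t) + 3 on [4, 9); …
strip the power substitution: t on [0, 1/2); log(t) on [1/2, 2); t + 3 on [2, 3); …
slice at 1/4, 4, 9, transform all 4 pieces, and sum them
segment 0 to 1/4 holds t**(3/2); add its integral
[1/4, 4) adds the kernel integral of t*log(sqrt(t))
segment 4 to 9 holds t*(sqrt(t) + 3); add its integral
segment 9 to ∞ holds t**(-1/4); add its integral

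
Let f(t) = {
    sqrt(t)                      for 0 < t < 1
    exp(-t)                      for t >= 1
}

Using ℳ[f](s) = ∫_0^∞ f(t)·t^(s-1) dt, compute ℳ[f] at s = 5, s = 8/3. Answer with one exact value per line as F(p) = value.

summing 2 kernel integrals split by 1 yields ℳ[f](s)
between 0 and 1 the integrand is sqrt(t)·t^(s-1)
on [1, ∞) integrate f = exp(-t) against the kernel

F(5) = 2/11 + 65*exp(-1)
F(8/3) = 6/19 + uppergamma(8/3, 1)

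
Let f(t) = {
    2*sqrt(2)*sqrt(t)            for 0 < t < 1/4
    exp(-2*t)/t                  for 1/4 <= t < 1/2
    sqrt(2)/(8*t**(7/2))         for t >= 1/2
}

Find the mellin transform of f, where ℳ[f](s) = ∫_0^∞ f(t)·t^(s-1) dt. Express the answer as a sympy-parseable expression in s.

2**(1 - 2*s)*(2**s*(2*s - 7)*(2*s + 1)*uppergamma(s - 1, 1/2) - 2**s*(2*s - 7)*(2*s + 1)*uppergamma(s - 1, 1) + 2**(s + 1)*(-2*s - 1) + sqrt(2)*(2*s - 7))/((2*s - 7)*(2*s + 1))
  -1/2 < Re(s) < 7/2

reversing the shared t-power: 2*sqrt(2)*t**(3/2) on [0, 1/4); exp(-2*t) on [1/4, 1/2); sqrt(2)/(8*t**(5/2)) on [1/2, ∞)
back out the common scale on t: t**(3/2) on [0, 1/2); exp(-t) on [1/2, 1); t**(-5/2) on [1, ∞)
linearity at 1/4, 1/2 turns ℳ[f](s) into 3 summed integrals
∫ over [0, 1/4) of 2*sqrt(2)*sqrt(t)·t^(s-1) joins the sum
between 1/4 and 1/2 the integrand is exp(-2*t)/t·t^(s-1)
segment [1/2, ∞) carries sqrt(2)/(8*t**(7/2)); integrate it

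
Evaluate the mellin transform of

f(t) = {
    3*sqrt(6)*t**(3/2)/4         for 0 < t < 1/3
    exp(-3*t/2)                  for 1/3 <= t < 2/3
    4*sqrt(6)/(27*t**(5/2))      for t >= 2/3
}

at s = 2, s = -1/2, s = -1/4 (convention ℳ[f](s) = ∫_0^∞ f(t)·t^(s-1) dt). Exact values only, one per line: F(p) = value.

undo the common scale on t: sqrt(2)*t**(3/2)/4 on [0, 1); exp(-t/2) on [1, 2); 4*sqrt(2)/t**(5/2) on [2, ∞)
undo the common scale on t: t**(3/2) on [0, 1/2); exp(-t) on [1/2, 1); t**(-5/2) on [1, ∞)
the 3 pieces separated at 1/3, 2/3 each add one integral
on [0, 1/3) integrate f = 3*sqrt(6)*t**(3/2)/4 against the kernel
segment 1/3 to 2/3 holds exp(-3*t/2); add its integral
over [2/3, ∞), the kernel integral of 4*sqrt(6)/(27*t**(5/2)) enters the sum

F(2) = -8*exp(-1)/9 + sqrt(2)/126 + 2*exp(-1/2)/3 + 8/9
F(-1/2) = -sqrt(6)*sqrt(pi)*erfc(sqrt(2)/2) - sqrt(6)*exp(-1) + sqrt(6)*sqrt(pi)*erfc(1) + 5*sqrt(6)/12 + 2*sqrt(3)*exp(-1/2)
F(-1/4) = 3**(1/4)*(-55*2**(3/4)*uppergamma(-1/4, 1) + 22*sqrt(2) + 20*2**(3/4) + 55*2**(3/4)*uppergamma(-1/4, 1/2))/110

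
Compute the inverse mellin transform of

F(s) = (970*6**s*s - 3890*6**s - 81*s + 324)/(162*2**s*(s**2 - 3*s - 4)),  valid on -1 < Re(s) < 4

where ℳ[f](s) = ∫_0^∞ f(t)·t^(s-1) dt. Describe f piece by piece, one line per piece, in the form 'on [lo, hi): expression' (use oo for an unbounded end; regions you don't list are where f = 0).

along the cuts 1/2, 3, ℳ[f](s) splits into 3 integrals
on [0, 1/2) integrate f = t against the kernel
between 1/2 and 3 the integrand is 2*t·t^(s-1)
the [3, ∞) slice contributes ∫ t**(-4)·t^(s-1) dt

on [0, 1/2): t
on [1/2, 3): 2*t
on [3, oo): t**(-4)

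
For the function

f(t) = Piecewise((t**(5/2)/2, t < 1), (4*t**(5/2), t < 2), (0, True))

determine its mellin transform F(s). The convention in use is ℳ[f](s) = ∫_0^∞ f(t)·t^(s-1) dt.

(2**(s + 11/2) - 7)/(2*s + 5)
  Re(s) > -5/2

along the cuts 1, ℳ[f](s) splits into 2 integrals
the [0, 1) slice contributes ∫ t**(5/2)/2·t^(s-1) dt
[1, 2) adds the kernel integral of 4*t**(5/2)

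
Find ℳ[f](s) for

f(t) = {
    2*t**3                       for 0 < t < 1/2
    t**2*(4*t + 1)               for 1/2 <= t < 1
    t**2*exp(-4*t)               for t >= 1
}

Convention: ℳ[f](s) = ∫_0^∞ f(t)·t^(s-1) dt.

peel off the shared t-power: 2*t on [0, 1/2); 4*t + 1 on [1/2, 1); exp(-4*t) on [1, ∞)
back out the common scale on t: t on [0, 1); 2*t + 1 on [1, 2); exp(-2*t) on [2, ∞)
f breaks at 1/2, 1 into 3 integrals to sum
on [0, 1/2): add ∫ 2*t**3·t^(s-1) dt
on [1/2, 1) integrate f = t**2*(4*t + 1) against the kernel
the [1, ∞) slice contributes ∫ t**2*exp(-4*t)·t^(s-1) dt

(80*2**(2*s)*(s + 2) + 16*2**(2*s) - 8*2**s*(s + 2) - 4*2**s + (s + 2)*(s + 3)*uppergamma(s + 2, 4))/(16*2**(2*s)*(s + 2)*(s + 3))
  Re(s) > -3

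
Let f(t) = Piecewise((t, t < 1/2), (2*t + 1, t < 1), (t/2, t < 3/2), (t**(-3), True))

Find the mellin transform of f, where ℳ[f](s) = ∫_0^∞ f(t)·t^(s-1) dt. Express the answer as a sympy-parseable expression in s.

f breaks at 1/2, 1, 3/2 into 4 integrals to sum
on [0, 1/2) integrate f = t against the kernel
∫ over [1/2, 1) of (2*t + 1)·t^(s-1) joins the sum
between 1 and 3/2 the integrand is t/2·t^(s-1)
for t in [3/2, ∞): the term is ∫ t**(-3)·t^(s-1)

(270*2**s*s**2 - 702*2**s*s - 324*2**s + 49*3**s*s**2 - 275*3**s*s - 162*s**2 + 378*s + 324)/(108*2**s*s*(s**2 - 2*s - 3))
  -1 < Re(s) < 3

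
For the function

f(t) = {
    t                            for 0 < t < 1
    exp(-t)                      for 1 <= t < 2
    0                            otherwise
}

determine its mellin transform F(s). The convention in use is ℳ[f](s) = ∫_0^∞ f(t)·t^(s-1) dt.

((s + 1)*uppergamma(s, 1) - (s + 1)*uppergamma(s, 2) + 1)/(s + 1)
  Re(s) > -1

the 2 pieces separated at 1 each add one integral
over [0, 1), the kernel integral of t enters the sum
segment 1 to 2 holds exp(-t); add its integral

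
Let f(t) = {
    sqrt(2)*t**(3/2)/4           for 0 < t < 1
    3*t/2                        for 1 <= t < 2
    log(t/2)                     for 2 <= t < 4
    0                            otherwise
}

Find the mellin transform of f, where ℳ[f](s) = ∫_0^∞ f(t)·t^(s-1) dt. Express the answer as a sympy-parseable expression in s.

strip the common scale on t: t**(3/2) on [0, 1/2); 3*t on [1/2, 1); log(t) on [1, 2)
treat the 3 regions marked off by 1, 2 separately and sum
segment 0 to 1 holds sqrt(2)*t**(3/2)/4; add its integral
segment [1, 2) carries 3*t/2; integrate it
∫ over [2, 4) of log(t/2)·t^(s-1) joins the sum

(2**(2*s)*s*(s + 1)*(2*s + 3)*log(4) - 2*2**(2*s)*(s + 1)*(2*s + 3) + 6*2**s*s**2*(2*s + 3) + 2*2**s*(s + 1)*(2*s + 3) + sqrt(2)*s**2*(s + 1) - 3*s**2*(2*s + 3))/(2*s**2*(s + 1)*(2*s + 3))
  Re(s) > -3/2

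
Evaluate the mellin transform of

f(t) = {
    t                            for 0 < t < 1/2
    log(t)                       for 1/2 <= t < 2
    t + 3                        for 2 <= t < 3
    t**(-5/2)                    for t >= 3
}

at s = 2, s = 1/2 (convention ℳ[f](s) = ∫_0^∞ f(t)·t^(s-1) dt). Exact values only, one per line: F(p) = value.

cuts at 1/2, 2, 3: linearity sums the 4 kernel integrals
on [0, 1/2) integrate f = t against the kernel
∫ over [1/2, 2) of log(t)·t^(s-1) joins the sum
segment 2 to 3 holds (t + 3); add its integral
over [3, ∞), the kernel integral of t**(-5/2) enters the sum

F(2) = 2*sqrt(3)/3 + 17*log(2)/8 + 207/16
F(1/2) = sqrt(2)*(-330 + sqrt(2) + 108*log(2) + 144*sqrt(6))/36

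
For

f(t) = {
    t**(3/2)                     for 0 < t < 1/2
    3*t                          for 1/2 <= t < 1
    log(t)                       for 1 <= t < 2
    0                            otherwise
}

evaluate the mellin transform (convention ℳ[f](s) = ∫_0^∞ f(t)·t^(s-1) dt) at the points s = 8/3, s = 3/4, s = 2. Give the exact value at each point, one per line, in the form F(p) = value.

F(8/3) = -9*2**(2/3)/16 - 9*2**(1/3)/176 + 3*2**(5/6)/400 + 675/704 + 3*2**(2/3)*log(2)/2
F(3/4) = -31*2**(3/4)/18 - 3*2**(1/4)/7 + 4*2**(3/4)*log(2)/3 + 220/63
F(2) = sqrt(2)/56 + 1/8 + log(4)

split f at 1/2, 1: ℳ[f](s) collects 3 kernel integrals
for t in [0, 1/2): the term is ∫ t**(3/2)·t^(s-1)
on [1/2, 1): add ∫ 3*t·t^(s-1) dt
for t in [1, 2): the term is ∫ log(t)·t^(s-1)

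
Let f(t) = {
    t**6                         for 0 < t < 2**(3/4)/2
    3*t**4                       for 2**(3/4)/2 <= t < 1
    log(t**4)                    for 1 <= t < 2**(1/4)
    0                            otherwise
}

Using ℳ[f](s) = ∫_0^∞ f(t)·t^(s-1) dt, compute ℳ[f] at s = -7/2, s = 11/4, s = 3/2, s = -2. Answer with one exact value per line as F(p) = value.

F(-7/2) = -3*2**(7/8) - 8*2**(1/8)/49 - 2**(1/8)*log(2)/7 + 2**(3/8)/5 + 310/49
F(11/4) = -64*2**(11/16)/121 - 2**(5/16)/9 + 2**(13/16)/70 + 4*2**(11/16)*log(2)/11 + 1060/1089
F(3/2) = -16*2**(3/8)/9 - 3*2**(5/8)/22 + 2**(1/8)/30 + 2*2**(3/8)*log(2)/3 + 230/99
F(-2) = sqrt(2)*(-20 - 4*log(2) + 21*sqrt(2))/16

undo the power substitution: t**3 on [0, sqrt(2)/2); 3*t**2 on [sqrt(2)/2, 1); log(t**2) on [1, sqrt(2))
peel off the power substitution: t**(3/2) on [0, 1/2); 3*t on [1/2, 1); log(t) on [1, 2)
decompose at 2**(3/4)/2, 1; ℳ[f](s) sums the 3 pieces' integrals
for t in [0, 2**(3/4)/2): the term is ∫ t**6·t^(s-1)
piece [2**(3/4)/2, 1): integrate 3*t**4 against the kernel
segment 1 to 2**(1/4) holds log(t**4); add its integral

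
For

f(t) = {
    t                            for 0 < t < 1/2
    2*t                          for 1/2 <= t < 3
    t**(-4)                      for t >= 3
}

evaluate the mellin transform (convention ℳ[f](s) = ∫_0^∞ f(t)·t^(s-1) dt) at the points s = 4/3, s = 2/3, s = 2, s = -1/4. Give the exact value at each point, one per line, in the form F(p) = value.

decompose at 1/2, 3; ℳ[f](s) sums the 3 pieces' integrals
∫ t·t^(s-1) over [0, 1/2)
the [1/2, 3) slice contributes ∫ 2*t·t^(s-1) dt
over [3, ∞), the kernel integral of t**(-4) enters the sum

F(4/3) = 2**(2/3)*(-54 + 3895*6**(1/3))/1008
F(2/3) = 2**(1/3)*(-81 + 973*6**(2/3))/540
F(2) = 1297/72
F(-1/4) = -2*2**(1/4)/3 + 11020*3**(3/4)/4131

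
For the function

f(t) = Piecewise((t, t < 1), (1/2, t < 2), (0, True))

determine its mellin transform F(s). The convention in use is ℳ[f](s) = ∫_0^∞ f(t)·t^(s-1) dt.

(2**s*(s + 1) + s - 1)/(2*s*(s + 1))
  Re(s) > -1

integrate the 2 segments split at 1, then add the results
piece [0, 1): integrate t against the kernel
∫ 1/2·t^(s-1) over [1, 2)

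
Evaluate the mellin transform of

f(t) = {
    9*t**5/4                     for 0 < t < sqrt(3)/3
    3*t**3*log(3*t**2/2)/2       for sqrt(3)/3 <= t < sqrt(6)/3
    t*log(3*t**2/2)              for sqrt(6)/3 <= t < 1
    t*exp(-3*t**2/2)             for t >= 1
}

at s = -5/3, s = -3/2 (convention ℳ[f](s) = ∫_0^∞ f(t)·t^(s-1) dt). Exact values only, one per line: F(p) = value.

F(-5/3) = 3**(1/3)*(-120*3**(2/3) + log(2**(30 + 40*3**(2/3))/3**(40*3**(2/3))) + 20*2**(2/3)*uppergamma(-1/3, 3/2) + 51 + 135*2**(2/3))/80
F(-3/2) = 3**(1/4)*(-672*3**(3/4) + log(2**(84 + 168*3**(3/4))/3**(168*3**(3/4))) + 63*2**(3/4)*uppergamma(-1/4, 3/2) + 130 + 896*2**(3/4))/252

peel off the power substitution: 9*t**(5/2)/4 on [0, 1/3); 3*t**(3/2)*log(3*t/2)/2 on [1/3, 2/3); sqrt(t)*log(3*t/2) on [2/3, 1); …
back out the shared t-power: 9*t**2/4 on [0, 1/3); 3*t*log(3*t/2)/2 on [1/3, 2/3); log(3*t/2) on [2/3, 1); …
the common scale on t comes off first: t**2 on [0, 1/2); t*log(t) on [1/2, 1); log(t) on [1, 3/2); …
split f at sqrt(3)/3, sqrt(6)/3, 1: ℳ[f](s) collects 4 kernel integrals
[0, sqrt(3)/3) adds the kernel integral of 9*t**5/4
over [sqrt(3)/3, sqrt(6)/3), the kernel integral of 3*t**3*log(3*t**2/2)/2 enters the sum
∫ over [sqrt(6)/3, 1) of t*log(3*t**2/2)·t^(s-1) joins the sum
piece [1, ∞): integrate t*exp(-3*t**2/2) against the kernel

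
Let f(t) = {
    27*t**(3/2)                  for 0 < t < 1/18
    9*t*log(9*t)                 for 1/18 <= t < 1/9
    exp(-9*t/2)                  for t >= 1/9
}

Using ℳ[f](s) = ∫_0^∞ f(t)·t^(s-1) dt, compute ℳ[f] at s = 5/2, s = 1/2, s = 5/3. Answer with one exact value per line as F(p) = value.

strip the common scale on t: 3*sqrt(3)*t**(3/2) on [0, 1/6); 3*t*log(3*t) on [1/6, 1/3); exp(-3*t/2) on [1/3, ∞)
invert the common scale on t to get t**(3/2) on [0, 1/2); t*log(t) on [1/2, 1); exp(-t/2) on [1, ∞)
breakpoints 1/18, 1/9: one integral from each of the 3 segments
piece [0, 1/18): integrate 27*t**(3/2) against the kernel
piece [1/18, 1/9): integrate 9*t*log(9*t) against the kernel
[1/9, ∞) adds the kernel integral of exp(-9*t/2)

F(5/2) = -23/84672 + sqrt(2)/47628 + sqrt(2)*log(2)/13608 + sqrt(2)*sqrt(pi)*erfc(sqrt(2)/2)/81 + 8*exp(-1/2)/243
F(1/2) = sqrt(2)*(-23*sqrt(2) + 16 + 24*log(2) + 144*sqrt(pi)*erfc(sqrt(2)/2))/432
F(5/3) = 18**(1/3)*(-684*2**(2/3) + 171 + 192*sqrt(2) + 456*log(2) + 19456*2**(1/3)*uppergamma(5/3, 1/2))/787968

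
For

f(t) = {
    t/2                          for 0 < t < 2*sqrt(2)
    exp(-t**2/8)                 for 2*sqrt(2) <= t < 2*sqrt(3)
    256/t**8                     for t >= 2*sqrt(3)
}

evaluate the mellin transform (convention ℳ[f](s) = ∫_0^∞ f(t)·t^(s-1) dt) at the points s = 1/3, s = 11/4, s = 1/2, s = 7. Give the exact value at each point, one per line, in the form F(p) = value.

F(1/3) = -sqrt(2)*uppergamma(1/6, 3/2)/2 + 2**(1/3)*3**(1/6)/621 + sqrt(2)*uppergamma(1/6, 1)/2 + 3/2
F(11/4) = -8*2**(1/8)*uppergamma(11/8, 3/2) + 16*2**(3/4)*3**(3/8)/567 + 8*2**(1/8)*uppergamma(11/8, 1) + 64*2**(5/8)/15
F(1/2) = sqrt(2)*(-1215*2**(1/4)*uppergamma(1/4, 3/2) + 4*3**(1/4) + 1215*2**(1/4)*uppergamma(1/4, 1) + 1620*2**(3/4))/2430
F(7) = -4992*sqrt(3)*exp(-3/2) - 960*sqrt(2)*sqrt(pi)*erfc(sqrt(6)/2) + 128*sqrt(3)/3 + 256 + 960*sqrt(2)*sqrt(pi)*erfc(1) + 3712*sqrt(2)*exp(-1)

peel off the common scale on t: t on [0, sqrt(2)); exp(-t**2/2) on [sqrt(2), sqrt(3)); t**(-8) on [sqrt(3), ∞)
undo the power substitution: sqrt(t) on [0, 2); exp(-t/2) on [2, 3); t**(-4) on [3, ∞)
the 3 pieces separated at 2*sqrt(2), 2*sqrt(3) each add one integral
∫ t/2·t^(s-1) over [0, 2*sqrt(2))
[2*sqrt(2), 2*sqrt(3)) adds the kernel integral of exp(-t**2/8)
between 2*sqrt(3) and ∞ the integrand is 256/t**8·t^(s-1)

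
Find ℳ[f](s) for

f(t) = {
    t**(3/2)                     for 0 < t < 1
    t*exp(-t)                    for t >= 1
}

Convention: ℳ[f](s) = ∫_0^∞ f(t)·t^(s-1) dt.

peel off the shared t-power: t**(5/2) on [0, 1); t**2*exp(-t) on [1, ∞)
back out the shared t-power: sqrt(t) on [0, 1); exp(-t) on [1, ∞)
linearity at 1 turns ℳ[f](s) into 2 summed integrals
segment [0, 1) carries t**(3/2); integrate it
for t in [1, ∞): the term is ∫ t*exp(-t)·t^(s-1)

((2*s + 3)*uppergamma(s + 1, 1) + 2)/(2*s + 3)
  Re(s) > -3/2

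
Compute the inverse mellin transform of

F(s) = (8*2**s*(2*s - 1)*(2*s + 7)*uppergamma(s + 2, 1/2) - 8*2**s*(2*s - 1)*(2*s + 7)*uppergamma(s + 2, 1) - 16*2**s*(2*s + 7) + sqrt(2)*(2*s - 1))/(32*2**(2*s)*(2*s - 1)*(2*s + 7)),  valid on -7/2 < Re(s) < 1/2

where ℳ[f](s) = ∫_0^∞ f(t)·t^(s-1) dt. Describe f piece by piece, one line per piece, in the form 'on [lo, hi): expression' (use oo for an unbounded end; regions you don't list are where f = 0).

on [0, 1/4): 2*sqrt(2)*t**(7/2)
on [1/4, 1/2): t**2*exp(-2*t)
on [1/2, oo): sqrt(2)/(8*sqrt(t))

strip the shared t-power: 2*sqrt(2)*t**(3/2) on [0, 1/4); exp(-2*t) on [1/4, 1/2); sqrt(2)/(8*t**(5/2)) on [1/2, ∞)
undo the common scale on t: t**(3/2) on [0, 1/2); exp(-t) on [1/2, 1); t**(-5/2) on [1, ∞)
summing 3 kernel integrals split by 1/4, 1/2 yields ℳ[f](s)
over [0, 1/4), the kernel integral of 2*sqrt(2)*t**(7/2) enters the sum
between 1/4 and 1/2 the integrand is t**2*exp(-2*t)·t^(s-1)
for t in [1/2, ∞): the term is ∫ sqrt(2)/(8*sqrt(t))·t^(s-1)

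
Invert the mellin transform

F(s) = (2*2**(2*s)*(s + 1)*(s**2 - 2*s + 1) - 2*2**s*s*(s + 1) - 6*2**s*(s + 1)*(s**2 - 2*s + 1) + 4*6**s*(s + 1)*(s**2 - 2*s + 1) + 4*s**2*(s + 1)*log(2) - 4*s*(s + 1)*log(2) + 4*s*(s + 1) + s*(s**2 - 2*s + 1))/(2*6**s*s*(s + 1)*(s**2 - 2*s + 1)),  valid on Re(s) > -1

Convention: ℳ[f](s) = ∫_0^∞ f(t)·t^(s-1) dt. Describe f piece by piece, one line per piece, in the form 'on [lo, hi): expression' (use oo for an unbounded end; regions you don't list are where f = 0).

on [0, 1/6): 3*t
on [1/6, 1/3): log(3*t)/(3*t)
on [1/3, 2/3): 3
on [2/3, 1): 2

reversing the common scale on t: t on [0, 1/2); log(t)/t on [1/2, 1); 3 on [1, 2); …
cuts at 1/6, 1/3, 2/3: linearity sums the 4 kernel integrals
piece [0, 1/6): integrate 3*t against the kernel
piece [1/6, 1/3): integrate log(3*t)/(3*t) against the kernel
∫ over [1/3, 2/3) of 3·t^(s-1) joins the sum
over [2/3, 1), the kernel integral of 2 enters the sum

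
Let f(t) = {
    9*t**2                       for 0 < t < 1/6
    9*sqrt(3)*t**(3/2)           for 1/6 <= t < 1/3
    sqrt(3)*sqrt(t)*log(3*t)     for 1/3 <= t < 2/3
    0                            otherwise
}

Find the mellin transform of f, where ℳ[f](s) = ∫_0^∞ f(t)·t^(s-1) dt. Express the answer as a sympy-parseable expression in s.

2**(-s - 5/2)*(2**(s + 7/2)*(2*s + 1)**2*(3*s + 6) + 2**(s + 9/2)*(s + 2)*(2*s + 3) - 2**(2*s + 5)*(s + 2)*(2*s + 3) + 16*4**s*(s + 2)*(2*s + 1)*(2*s + 3)*log(2) + (-12*s - 24)*(2*s + 1)**2 + sqrt(2)*(2*s + 1)**2*(2*s + 3))/(3**s*(s + 2)*(2*s + 1)**2*(2*s + 3))
  Re(s) > -2

reversing the common scale on t: t**2 on [0, 1/2); 3*t**(3/2) on [1/2, 1); sqrt(t)*log(t) on [1, 2)
back out the shared t-power: t**(3/2) on [0, 1/2); 3*t on [1/2, 1); log(t) on [1, 2)
split f at 1/6, 1/3: ℳ[f](s) collects 3 kernel integrals
piece [0, 1/6): integrate 9*t**2 against the kernel
between 1/6 and 1/3 the integrand is 9*sqrt(3)*t**(3/2)·t^(s-1)
over [1/3, 2/3), the kernel integral of sqrt(3)*sqrt(t)*log(3*t) enters the sum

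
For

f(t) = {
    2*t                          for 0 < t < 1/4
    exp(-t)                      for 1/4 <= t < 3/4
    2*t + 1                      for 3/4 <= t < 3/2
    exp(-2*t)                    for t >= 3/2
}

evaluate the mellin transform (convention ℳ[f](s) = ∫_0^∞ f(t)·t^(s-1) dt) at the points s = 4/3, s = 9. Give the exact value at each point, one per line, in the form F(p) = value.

strip the common scale on t: t on [0, 1/2); exp(-t/2) on [1/2, 3/2); t + 1 on [3/2, 3); …
cuts at 1/4, 3/4, 3/2: linearity sums the 4 kernel integrals
between 0 and 1/4 the integrand is 2*t·t^(s-1)
∫ over [1/4, 3/4) of exp(-t)·t^(s-1) joins the sum
on [3/4, 3/2): add ∫ (2*t + 1)·t^(s-1) dt
the [3/2, ∞) slice contributes ∫ exp(-2*t)·t^(s-1) dt

F(4/3) = -117*6**(1/3)/224 - uppergamma(4/3, 3/4) + 2**(2/3)*uppergamma(4/3, 3)/4 + 3*2**(1/3)/112 + uppergamma(4/3, 1/4) + 171*12**(1/3)/112
F(9) = -5593984641*exp(-3/4)/65536 + 20689567/1310720 + 806769*exp(-3)/512 + 3392923553*exp(-1/4)/65536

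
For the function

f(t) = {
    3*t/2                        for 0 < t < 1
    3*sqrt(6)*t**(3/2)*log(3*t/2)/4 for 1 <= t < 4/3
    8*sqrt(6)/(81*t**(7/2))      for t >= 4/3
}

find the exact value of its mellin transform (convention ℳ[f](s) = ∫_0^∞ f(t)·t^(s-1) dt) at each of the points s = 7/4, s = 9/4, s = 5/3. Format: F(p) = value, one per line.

back out the common scale on t: 3*t on [0, 1/2); 3*sqrt(3)*t**(3/2)*log(3*t) on [1/2, 2/3); sqrt(3)/(81*t**(7/2)) on [2/3, ∞)
reversing the common scale on t: t on [0, 3/2); t**(3/2)*log(t) on [3/2, 2); t**(-7/2) on [2, ∞)
peel off the shared t-power: sqrt(t) on [0, 3/2); t*log(t) on [3/2, 2); t**(-4) on [2, ∞)
summing 3 kernel integrals split by 1, 4/3 yields ℳ[f](s)
∫ over [0, 1) of 3*t/2·t^(s-1) joins the sum
on [1, 4/3): add ∫ 3*sqrt(6)*t**(3/2)*log(3*t/2)/4·t^(s-1) dt
on [4/3, ∞): add ∫ 8*sqrt(6)/(81*t**(7/2))·t^(s-1) dt

F(7/4) = -3*sqrt(6)*log(3)/13 - 2908*3**(1/4)/10647 + 12*sqrt(6)/169 + 3*sqrt(6)*log(2)/13 + 6/11 + 128*3**(1/4)*log(2)/117
F(9/4) = -sqrt(6)*log(3)/5 - 664*3**(3/4)/6075 + 4*sqrt(6)/75 + sqrt(6)*log(2)/5 + 6/13 + 256*3**(3/4)*log(2)/405
F(5/3) = -9*sqrt(6)*log(3)/38 - 1751*2**(5/6)*3**(1/3)/11913 + 27*sqrt(6)/361 + 9*sqrt(6)*log(2)/38 + 9/16 + 32*2**(5/6)*3**(1/3)*log(2)/57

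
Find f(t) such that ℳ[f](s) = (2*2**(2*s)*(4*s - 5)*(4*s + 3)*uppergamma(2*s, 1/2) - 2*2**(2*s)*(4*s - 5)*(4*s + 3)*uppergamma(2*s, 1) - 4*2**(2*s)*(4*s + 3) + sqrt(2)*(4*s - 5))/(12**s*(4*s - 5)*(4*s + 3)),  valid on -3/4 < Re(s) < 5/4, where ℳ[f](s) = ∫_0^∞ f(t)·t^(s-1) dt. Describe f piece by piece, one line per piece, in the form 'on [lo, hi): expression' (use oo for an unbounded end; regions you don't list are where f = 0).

on [0, 1/12): 3**(3/4)*t**(3/4)
on [1/12, 1/3): exp(-sqrt(3)*sqrt(t))
on [1/3, oo): 3**(3/4)/(9*t**(5/4))

back out the common scale on t: t**(3/4) on [0, 1/4); exp(-sqrt(t)) on [1/4, 1); t**(-5/4) on [1, ∞)
remove the power substitution first: t**(3/2) on [0, 1/2); exp(-t) on [1/2, 1); t**(-5/2) on [1, ∞)
split f at 1/12, 1/3: ℳ[f](s) collects 3 kernel integrals
[0, 1/12) adds the kernel integral of 3**(3/4)*t**(3/4)
segment [1/12, 1/3) carries exp(-sqrt(3)*sqrt(t)); integrate it
piece [1/3, ∞): integrate 3**(3/4)/(9*t**(5/4)) against the kernel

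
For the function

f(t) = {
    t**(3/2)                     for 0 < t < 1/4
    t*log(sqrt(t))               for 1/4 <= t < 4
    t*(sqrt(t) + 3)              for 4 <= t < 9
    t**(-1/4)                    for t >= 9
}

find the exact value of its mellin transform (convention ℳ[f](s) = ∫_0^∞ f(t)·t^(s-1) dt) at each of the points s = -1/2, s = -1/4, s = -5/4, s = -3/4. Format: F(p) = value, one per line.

back out the power substitution: t**3 on [0, 1/2); t**2*log(t) on [1/2, 2); t**2*(t + 3) on [2, 3); …
strip the shared t-power: t on [0, 1/2); log(t) on [1/2, 2); t + 3 on [2, 3); …
linearity at 1/4, 4, 9 turns ℳ[f](s) into 4 summed integrals
between 0 and 1/4 the integrand is t**(3/2)·t^(s-1)
for t in [1/4, 4): the term is ∫ t*log(sqrt(t))·t^(s-1)
between 4 and 9 the integrand is t*(sqrt(t) + 3)·t^(s-1)
segment [9, ∞) carries t**(-1/4); integrate it

F(-1/2) = 4*sqrt(3)/27 + 5*log(2) + 33/4
F(-1/4) = sqrt(2)*(-1139 + 30*sqrt(2) + 270*log(2) + 864*sqrt(6))/90
F(-5/4) = sqrt(2)*(-486*log(2) + sqrt(2) + 648)/81
F(-3/4) = sqrt(2)*(-330 + sqrt(2) + 108*log(2) + 144*sqrt(6))/18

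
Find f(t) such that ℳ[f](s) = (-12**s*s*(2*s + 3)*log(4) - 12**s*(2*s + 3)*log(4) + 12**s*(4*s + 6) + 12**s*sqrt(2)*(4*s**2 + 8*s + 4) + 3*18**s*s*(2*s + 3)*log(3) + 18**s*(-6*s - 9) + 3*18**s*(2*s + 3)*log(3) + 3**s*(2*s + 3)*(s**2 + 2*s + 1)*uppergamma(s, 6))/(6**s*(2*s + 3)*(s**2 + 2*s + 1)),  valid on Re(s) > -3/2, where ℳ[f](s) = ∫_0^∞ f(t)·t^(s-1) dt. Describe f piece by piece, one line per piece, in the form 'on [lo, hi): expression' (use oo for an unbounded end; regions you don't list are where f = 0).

f breaks at 2, 3 into 3 integrals to sum
segment [0, 2) carries t**(3/2); integrate it
∫ t*log(t)·t^(s-1) over [2, 3)
on [3, ∞) integrate f = exp(-2*t) against the kernel

on [0, 2): t**(3/2)
on [2, 3): t*log(t)
on [3, oo): exp(-2*t)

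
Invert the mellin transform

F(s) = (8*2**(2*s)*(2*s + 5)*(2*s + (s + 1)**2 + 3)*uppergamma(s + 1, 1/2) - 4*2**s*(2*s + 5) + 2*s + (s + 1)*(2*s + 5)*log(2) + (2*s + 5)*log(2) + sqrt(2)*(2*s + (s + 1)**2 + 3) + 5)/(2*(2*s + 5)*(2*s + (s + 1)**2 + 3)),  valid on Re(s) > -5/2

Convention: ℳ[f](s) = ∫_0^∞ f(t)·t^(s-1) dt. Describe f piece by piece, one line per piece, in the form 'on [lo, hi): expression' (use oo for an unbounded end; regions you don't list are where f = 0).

on [0, 1): sqrt(2)*t**(5/2)/4
on [1, 2): t**2*log(t/2)/2
on [2, oo): t*exp(-t/4)

reversing the shared t-power: sqrt(2)*t**(3/2)/4 on [0, 1); t*log(t/2)/2 on [1, 2); exp(-t/4) on [2, ∞)
reversing the common scale on t: t**(3/2) on [0, 1/2); t*log(t) on [1/2, 1); exp(-t/2) on [1, ∞)
split f at 1, 2: ℳ[f](s) collects 3 kernel integrals
on [0, 1) integrate f = sqrt(2)*t**(5/2)/4 against the kernel
over [1, 2), the kernel integral of t**2*log(t/2)/2 enters the sum
over [2, ∞), the kernel integral of t*exp(-t/4) enters the sum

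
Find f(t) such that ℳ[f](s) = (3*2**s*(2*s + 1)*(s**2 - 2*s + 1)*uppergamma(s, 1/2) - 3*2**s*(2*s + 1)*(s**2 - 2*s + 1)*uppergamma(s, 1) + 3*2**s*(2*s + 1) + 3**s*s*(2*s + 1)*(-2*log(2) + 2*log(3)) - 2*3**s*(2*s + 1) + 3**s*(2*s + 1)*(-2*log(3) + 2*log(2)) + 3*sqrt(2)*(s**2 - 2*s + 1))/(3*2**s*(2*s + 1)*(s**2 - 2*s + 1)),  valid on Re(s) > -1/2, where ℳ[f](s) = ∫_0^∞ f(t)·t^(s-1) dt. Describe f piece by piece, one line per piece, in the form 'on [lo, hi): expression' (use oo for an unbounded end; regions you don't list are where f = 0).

along the cuts 1/2, 1, ℳ[f](s) splits into 3 integrals
on [0, 1/2) integrate f = sqrt(t) against the kernel
piece [1/2, 1): integrate exp(-t) against the kernel
∫ over [1, 3/2) of log(t)/t·t^(s-1) joins the sum

on [0, 1/2): sqrt(t)
on [1/2, 1): exp(-t)
on [1, 3/2): log(t)/t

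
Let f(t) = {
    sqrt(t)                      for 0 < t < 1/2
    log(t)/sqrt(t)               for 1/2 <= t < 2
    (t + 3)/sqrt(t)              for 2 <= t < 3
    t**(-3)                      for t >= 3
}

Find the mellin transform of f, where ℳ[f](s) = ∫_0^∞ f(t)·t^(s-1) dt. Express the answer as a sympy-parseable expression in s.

2**(1/2 - s)*(-270*2**(2*s - 1)*(s - 1/2)**2*(2*s - 6) + 54*2**(2*s - 1)*(s - 1/2)*(s + 1/2)*(2*s - 6)*log(2) - 162*2**(2*s - 1)*(s - 1/2)*(2*s - 6) - 54*2**(2*s - 1)*(s + 1/2)*(2*s - 6) - 4*sqrt(3)*6**(s - 1/2)*(s - 1/2)**2*(s + 1/2) + 324*6**(s - 1/2)*(s - 1/2)**2*(2*s - 6) + 162*6**(s - 1/2)*(s - 1/2)*(2*s - 6) + 27*(s - 1/2)**2*(2*s - 6) + 54*(s - 1/2)*(s + 1/2)*(2*s - 6)*log(2) + 54*(s + 1/2)*(2*s - 6))/(54*(s - 1/2)**2*(s + 1/2)*(2*s - 6))
  -1/2 < Re(s) < 3

the shared t-power comes off first: 1 on [0, 1/2); log(t)/t on [1/2, 2); (t + 3)/t on [2, 3); …
peel off the shared t-power: t on [0, 1/2); log(t) on [1/2, 2); t + 3 on [2, 3); …
linearity at 1/2, 2, 3 turns ℳ[f](s) into 4 summed integrals
the [0, 1/2) slice contributes ∫ sqrt(t)·t^(s-1) dt
on [1/2, 2): add ∫ log(t)/sqrt(t)·t^(s-1) dt
[2, 3) adds the kernel integral of (t + 3)/sqrt(t)
over [3, ∞), the kernel integral of t**(-3) enters the sum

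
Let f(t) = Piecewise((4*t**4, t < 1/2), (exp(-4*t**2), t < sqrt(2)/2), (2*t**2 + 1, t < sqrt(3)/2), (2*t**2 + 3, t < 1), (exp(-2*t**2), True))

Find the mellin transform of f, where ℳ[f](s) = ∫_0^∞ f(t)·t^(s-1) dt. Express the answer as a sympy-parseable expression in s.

(2*2**(s/2)*s*(s + 2)*(s + 4)*uppergamma(s/2, 2) - 8*2**(s/2)*s*(s + 4) - 8*2**(s/2)*(s + 4) + 20*2**s*s*(s + 4) + 24*2**s*(s + 4) - 8*3**(s/2)*s*(s + 4) - 16*3**(s/2)*(s + 4) + 2*s*(s + 2)*(s + 4)*uppergamma(s/2, 1) - 2*s*(s + 2)*(s + 4)*uppergamma(s/2, 2) + s*(s + 2))/(4*2**s*s*(s + 2)*(s + 4))
  Re(s) > -4

peel off the power substitution: 4*t**2 on [0, 1/4); exp(-4*t) on [1/4, 1/2); 2*t + 1 on [1/2, 3/4); …
reversing the common scale on t: t**2 on [0, 1/2); exp(-2*t) on [1/2, 1); t + 1 on [1, 3/2); …
the 5 pieces separated at 1/2, sqrt(2)/2, sqrt(3)/2, 1 each add one integral
[0, 1/2) adds the kernel integral of 4*t**4
segment [1/2, sqrt(2)/2) carries exp(-4*t**2); integrate it
∫ (2*t**2 + 1)·t^(s-1) over [sqrt(2)/2, sqrt(3)/2)
segment [sqrt(3)/2, 1) carries (2*t**2 + 3); integrate it
over [1, ∞), the kernel integral of exp(-2*t**2) enters the sum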